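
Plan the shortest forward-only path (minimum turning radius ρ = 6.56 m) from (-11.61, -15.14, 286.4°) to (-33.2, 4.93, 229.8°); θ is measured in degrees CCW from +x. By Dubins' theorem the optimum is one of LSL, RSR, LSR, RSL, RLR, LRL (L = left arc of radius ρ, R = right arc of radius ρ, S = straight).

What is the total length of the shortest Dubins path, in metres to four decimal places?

56.4159 m

Let ψ = atan2(Δy, Δx) = atan2(20.07, -21.59) = 137.0896° be the start→goal bearing.
Normalize: d = |goal − start| / ρ = 29.477670/6.56 = 4.493547, α = (θ_start − ψ) mod 360° = 149.3104° = 2.605959 rad, β = (θ_goal − ψ) mod 360° = 92.7104° = 1.618102 rad.
Common terms: sin α = 0.510386, cos α = -0.859945, sin β = 0.998881, cos β = -0.047289, cos(α−β) = 0.550481, d² = 20.191966. Work in radians in the unit-radius frame; every candidate has L = ρ·(t + p + q).
LSL: p² = 2 + d² − 2cos(α−β) + 2d(sin α − sin β) = 16.700853; p = √p² = 4.086668; φ = atan2(cos β − cos α, d + sin α − sin β) = 0.200190 rad; t = (φ − α) mod 2π = 3.877417 rad, q = (β − φ) mod 2π = 1.417912 rad → L = 6.56·(3.877417 + 4.086668 + 1.417912) = 6.56·9.381997 = 61.545898 m
RSR: p² = 2 + d² − 2cos(α−β) + 2d(sin β − sin α) = 25.481156; p = √p² = 5.047886; φ = atan2(cos α − cos β, d − sin α + sin β) = -0.161693 rad; t = (α − φ) mod 2π = 2.767652 rad, q = (φ − β) mod 2π = 4.503390 rad → L = 6.56·(2.767652 + 5.047886 + 4.503390) = 6.56·12.318928 = 80.812167 m
LSR: p² = d² − 2 + 2cos(α−β) + 2d(sin α + sin β) = 32.856857; p = √p² = 5.732090; φ = atan2(−cos α − cos β, d + sin α + sin β) − atan2(−2, p) = 0.485706 rad; t = (φ − α) mod 2π = 4.162932 rad, q = (φ − β) mod 2π = 5.150788 rad → L = 6.56·(4.162932 + 5.732090 + 5.150788) = 6.56·15.045810 = 98.700517 m
RSL: p² = d² − 2 + 2cos(α−β) − 2d(sin α + sin β) = 5.728999; p = √p² = 2.393533; φ = atan2(cos α + cos β, d − sin α − sin β) − atan2(2, p) = -0.991192 rad; t = (α − φ) mod 2π = 3.597151 rad, q = (β − φ) mod 2π = 2.609295 rad → L = 6.56·(3.597151 + 2.393533 + 2.609295) = 6.56·8.599978 = 56.415856 m
RLR: c = (6 − d² + 2cos(α−β) + 2d(sin α − sin β))/8 = -2.185145, |c| > 1 → infeasible
LRL: c = (6 − d² + 2cos(α−β) − 2d(sin α − sin β))/8 = -1.087607, |c| > 1 → infeasible
Shortest: RSL with L = 56.415856 m ≈ 56.4159 m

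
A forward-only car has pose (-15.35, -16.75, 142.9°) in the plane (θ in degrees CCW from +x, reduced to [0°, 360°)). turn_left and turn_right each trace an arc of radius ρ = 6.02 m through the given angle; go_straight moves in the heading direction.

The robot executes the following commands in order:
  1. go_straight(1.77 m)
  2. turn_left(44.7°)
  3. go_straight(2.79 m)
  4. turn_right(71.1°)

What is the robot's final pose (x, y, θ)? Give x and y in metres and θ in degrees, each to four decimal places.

(-30.1384, -11.6046, 116.5000°)

set_pose: (x, y, θ) = (-15.3500, -16.7500, 142.9000°), ρ = 6.02
go_straight(1.77): x += 1.77·cos θ, y += 1.77·sin θ → (-16.7617, -15.6823, 142.9000°)
turn_left(44.7°): centre at ρ to the left, rotate +44.7° → (-21.1892, -14.5167, 187.6000°)
go_straight(2.79): x += 2.79·cos θ, y += 2.79·sin θ → (-23.9547, -14.8857, 187.6000°)
turn_right(71.1°): centre at ρ to the right, rotate −71.1° → (-30.1384, -11.6046, 116.5000°)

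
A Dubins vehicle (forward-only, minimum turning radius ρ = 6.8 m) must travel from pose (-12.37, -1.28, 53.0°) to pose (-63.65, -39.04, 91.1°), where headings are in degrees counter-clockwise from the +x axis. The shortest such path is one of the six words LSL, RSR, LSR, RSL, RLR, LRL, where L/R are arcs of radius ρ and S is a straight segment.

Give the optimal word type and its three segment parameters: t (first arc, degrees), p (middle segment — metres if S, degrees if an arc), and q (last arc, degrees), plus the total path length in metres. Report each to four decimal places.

LSR: t = 187.6620°, p = 55.5040 m, q = 149.5620°, L = 95.5265 m

Let ψ = atan2(Δy, Δx) = atan2(-37.76, -51.28) = -143.6339° be the start→goal bearing.
Normalize: d = |goal − start| / ρ = 63.682462/6.8 = 9.365068, α = (θ_start − ψ) mod 360° = 196.6339° = 3.431910 rad, β = (θ_goal − ψ) mod 360° = 234.7339° = 4.096880 rad.
Common terms: sin α = -0.286256, cos α = -0.958153, sin β = -0.816480, cos β = -0.577374, cos(α−β) = 0.786935, d² = 87.704498. Work in radians in the unit-radius frame; every candidate has L = ρ·(t + p + q).
LSL: p² = 2 + d² − 2cos(α−β) + 2d(sin α − sin β) = 98.061790; p = √p² = 9.902615; φ = atan2(cos β − cos α, d + sin α − sin β) = 0.038462 rad; t = (φ − α) mod 2π = 2.889737 rad, q = (β − φ) mod 2π = 4.058418 rad → L = 6.8·(2.889737 + 9.902615 + 4.058418) = 6.8·16.850771 = 114.585243 m
RSR: p² = 2 + d² − 2cos(α−β) + 2d(sin β − sin α) = 78.199466; p = √p² = 8.843046; φ = atan2(cos α − cos β, d − sin α + sin β) = -0.043073 rad; t = (α − φ) mod 2π = 3.474983 rad, q = (φ − β) mod 2π = 2.143232 rad → L = 6.8·(3.474983 + 8.843046 + 2.143232) = 6.8·14.461261 = 98.336575 m
LSR: p² = d² − 2 + 2cos(α−β) + 2d(sin α + sin β) = 66.623975; p = √p² = 8.162351; φ = atan2(−cos α − cos β, d + sin α + sin β) − atan2(−2, p) = 0.424043 rad; t = (φ − α) mod 2π = 3.275319 rad, q = (φ − β) mod 2π = 2.610349 rad → L = 6.8·(3.275319 + 8.162351 + 2.610349) = 6.8·14.048019 = 95.526526 m
RSL: p² = d² − 2 + 2cos(α−β) − 2d(sin α + sin β) = 107.932762; p = √p² = 10.389069; φ = atan2(cos α + cos β, d − sin α − sin β) − atan2(2, p) = -0.335835 rad; t = (α − φ) mod 2π = 3.767745 rad, q = (β − φ) mod 2π = 4.432715 rad → L = 6.8·(3.767745 + 10.389069 + 4.432715) = 6.8·18.589530 = 126.408801 m
RLR: c = (6 − d² + 2cos(α−β) + 2d(sin α − sin β))/8 = -8.774933, |c| > 1 → infeasible
LRL: c = (6 − d² + 2cos(α−β) − 2d(sin α − sin β))/8 = -11.257724, |c| > 1 → infeasible
Shortest: LSR with L = 95.526526 m ≈ 95.5265 m
Convert LSR to answer units (arcs ×180/π): t = 3.275319·180/π = 187.6620°, p = ρ·p = 6.8·8.162351 = 55.5040 m, q = 2.610349·180/π = 149.5620°, L = 95.5265 m.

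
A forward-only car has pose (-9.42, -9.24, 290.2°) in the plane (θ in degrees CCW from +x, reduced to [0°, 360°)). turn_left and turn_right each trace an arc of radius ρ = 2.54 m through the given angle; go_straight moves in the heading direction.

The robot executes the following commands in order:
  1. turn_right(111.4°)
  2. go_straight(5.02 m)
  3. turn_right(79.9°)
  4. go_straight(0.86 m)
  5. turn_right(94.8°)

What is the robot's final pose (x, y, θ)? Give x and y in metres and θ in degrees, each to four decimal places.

set_pose: (x, y, θ) = (-9.4200, -9.2400, 290.2000°), ρ = 2.54
turn_right(111.4°): centre at ρ to the right, rotate −111.4° → (-11.8570, -12.6565, 178.8000°)
go_straight(5.02): x += 5.02·cos θ, y += 5.02·sin θ → (-16.8759, -12.5514, 178.8000°)
turn_right(79.9°): centre at ρ to the right, rotate −79.9° → (-19.3321, -10.4049, 98.9000°)
go_straight(0.86): x += 0.86·cos θ, y += 0.86·sin θ → (-19.4651, -9.5552, 98.9000°)
turn_right(94.8°): centre at ρ to the right, rotate −94.8° → (-17.1373, -6.6288, 4.1000°)

(-17.1373, -6.6288, 4.1000°)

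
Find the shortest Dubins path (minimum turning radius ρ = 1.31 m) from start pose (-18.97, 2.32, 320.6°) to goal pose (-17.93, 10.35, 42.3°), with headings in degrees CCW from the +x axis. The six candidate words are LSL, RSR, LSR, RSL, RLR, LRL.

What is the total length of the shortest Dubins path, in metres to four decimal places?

10.2956 m

Let ψ = atan2(Δy, Δx) = atan2(8.03, 1.04) = 82.6205° be the start→goal bearing.
Normalize: d = |goal − start| / ρ = 8.097067/1.31 = 6.180967, α = (θ_start − ψ) mod 360° = 237.9795° = 4.153527 rad, β = (θ_goal − ψ) mod 360° = 319.6795° = 5.579461 rad.
Common terms: sin α = -0.847859, cos α = -0.530222, sin β = -0.647062, cos β = 0.762437, cos(α−β) = 0.144356, d² = 38.204359. Work in radians in the unit-radius frame; every candidate has L = ρ·(t + p + q).
LSL: p² = 2 + d² − 2cos(α−β) + 2d(sin α − sin β) = 37.433409; p = √p² = 6.118285; φ = atan2(cos β − cos α, d + sin α − sin β) = 0.212882 rad; t = (φ − α) mod 2π = 2.342541 rad, q = (β − φ) mod 2π = 5.366578 rad → L = 1.31·(2.342541 + 6.118285 + 5.366578) = 1.31·13.827404 = 18.113899 m
RSR: p² = 2 + d² − 2cos(α−β) + 2d(sin β − sin α) = 42.397884; p = √p² = 6.511366; φ = atan2(cos α − cos β, d − sin α + sin β) = -0.199851 rad; t = (α − φ) mod 2π = 4.353378 rad, q = (φ − β) mod 2π = 0.503873 rad → L = 1.31·(4.353378 + 6.511366 + 0.503873) = 1.31·11.368617 = 14.892888 m
LSR: p² = d² − 2 + 2cos(α−β) + 2d(sin α + sin β) = 18.012957; p = √p² = 4.244167; φ = atan2(−cos α − cos β, d + sin α + sin β) − atan2(−2, p) = 0.390858 rad; t = (φ − α) mod 2π = 2.520516 rad, q = (φ − β) mod 2π = 1.094582 rad → L = 1.31·(2.520516 + 4.244167 + 1.094582) = 1.31·7.859266 = 10.295639 m
RSL: p² = d² − 2 + 2cos(α−β) − 2d(sin α + sin β) = 54.973186; p = √p² = 7.414390; φ = atan2(cos α + cos β, d − sin α − sin β) − atan2(2, p) = -0.233231 rad; t = (α − φ) mod 2π = 4.386758 rad, q = (β − φ) mod 2π = 5.812692 rad → L = 1.31·(4.386758 + 7.414390 + 5.812692) = 1.31·17.613841 = 23.074131 m
RLR: c = (6 − d² + 2cos(α−β) + 2d(sin α − sin β))/8 = -4.299735, |c| > 1 → infeasible
LRL: c = (6 − d² + 2cos(α−β) − 2d(sin α − sin β))/8 = -3.679176, |c| > 1 → infeasible
Shortest: LSR with L = 10.295639 m ≈ 10.2956 m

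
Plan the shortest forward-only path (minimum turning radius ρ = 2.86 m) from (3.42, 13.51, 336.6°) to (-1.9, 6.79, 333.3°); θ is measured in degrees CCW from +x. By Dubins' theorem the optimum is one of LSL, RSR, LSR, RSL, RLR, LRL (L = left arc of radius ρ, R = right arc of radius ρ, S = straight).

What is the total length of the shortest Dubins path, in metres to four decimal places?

Let ψ = atan2(Δy, Δx) = atan2(-6.72, -5.32) = -128.3675° be the start→goal bearing.
Normalize: d = |goal − start| / ρ = 8.570928/2.86 = 2.996828, α = (θ_start − ψ) mod 360° = 104.9675° = 1.832028 rad, β = (θ_goal − ψ) mod 360° = 101.6675° = 1.774432 rad.
Common terms: sin α = 0.966073, cos α = -0.258271, sin β = 0.979338, cos β = -0.202232, cos(α−β) = 0.998342, d² = 8.980977. Work in radians in the unit-radius frame; every candidate has L = ρ·(t + p + q).
LSL: p² = 2 + d² − 2cos(α−β) + 2d(sin α − sin β) = 8.904786; p = √p² = 2.984089; φ = atan2(cos β − cos α, d + sin α − sin β) = 0.018780 rad; t = (φ − α) mod 2π = 4.469938 rad, q = (β − φ) mod 2π = 1.755652 rad → L = 2.86·(4.469938 + 2.984089 + 1.755652) = 2.86·9.209678 = 26.339680 m
RSR: p² = 2 + d² − 2cos(α−β) + 2d(sin β − sin α) = 9.063800; p = √p² = 3.010615; φ = atan2(cos α − cos β, d − sin α + sin β) = -0.018615 rad; t = (α − φ) mod 2π = 1.850643 rad, q = (φ − β) mod 2π = 4.490138 rad → L = 2.86·(1.850643 + 3.010615 + 4.490138) = 2.86·9.351396 = 26.744992 m
LSR: p² = d² − 2 + 2cos(α−β) + 2d(sin α + sin β) = 20.637780; p = √p² = 4.542882; φ = atan2(−cos α − cos β, d + sin α + sin β) − atan2(−2, p) = 0.507624 rad; t = (φ − α) mod 2π = 4.958781 rad, q = (φ − β) mod 2π = 5.016377 rad → L = 2.86·(4.958781 + 4.542882 + 5.016377) = 2.86·14.518041 = 41.521597 m
RSL: p² = d² − 2 + 2cos(α−β) − 2d(sin α + sin β) = -2.682459 < 0 → infeasible
RLR: c = (6 − d² + 2cos(α−β) + 2d(sin α − sin β))/8 = -0.132975; p = 2π − arccos c = 4.579019 rad; φ = atan2(cos α − cos β, d − sin α + sin β) = -0.018615 rad; t = (α − φ + p/2) mod 2π = 4.140153 rad, q = (α − β − t + p) mod 2π = 0.496462 rad → L = 2.86·(4.140153 + 4.579019 + 0.496462) = 2.86·9.215634 = 26.356712 m
LRL: c = (6 − d² + 2cos(α−β) − 2d(sin α − sin β))/8 = -0.113098; p = 2π − arccos c = 4.599048 rad; φ = atan2(cos β − cos α, d + sin α − sin β) = 0.018780 rad; t = (φ − α + p/2) mod 2π = 0.486276 rad, q = (β − α − t + p) mod 2π = 4.055176 rad → L = 2.86·(0.486276 + 4.599048 + 4.055176) = 2.86·9.140500 = 26.141831 m
Shortest: LRL with L = 26.141831 m ≈ 26.1418 m

26.1418 m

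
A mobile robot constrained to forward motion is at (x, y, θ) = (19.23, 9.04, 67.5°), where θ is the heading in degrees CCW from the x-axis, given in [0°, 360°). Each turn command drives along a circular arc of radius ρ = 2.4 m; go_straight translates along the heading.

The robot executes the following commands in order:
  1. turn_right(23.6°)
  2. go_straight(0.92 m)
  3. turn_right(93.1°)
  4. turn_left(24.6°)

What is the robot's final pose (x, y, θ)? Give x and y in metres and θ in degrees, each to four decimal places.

(24.7447, 9.7137, 335.4000°)

set_pose: (x, y, θ) = (19.2300, 9.0400, 67.5000°), ρ = 2.4
turn_right(23.6°): centre at ρ to the right, rotate −23.6° → (19.7831, 9.8509, 43.9000°)
go_straight(0.92): x += 0.92·cos θ, y += 0.92·sin θ → (20.4461, 10.4888, 43.9000°)
turn_right(93.1°): centre at ρ to the right, rotate −93.1° → (23.9270, 10.3277, -49.2000° ≡ 310.8000°)
turn_left(24.6°): centre at ρ to the left, rotate +24.6° → (24.7447, 9.7137, 335.4000°)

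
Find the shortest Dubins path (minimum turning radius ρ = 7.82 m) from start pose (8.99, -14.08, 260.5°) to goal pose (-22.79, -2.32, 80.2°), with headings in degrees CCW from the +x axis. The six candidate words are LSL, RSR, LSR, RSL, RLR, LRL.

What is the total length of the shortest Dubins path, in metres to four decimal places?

Let ψ = atan2(Δy, Δx) = atan2(11.76, -31.78) = 159.6933° be the start→goal bearing.
Normalize: d = |goal − start| / ρ = 33.886074/7.82 = 4.333258, α = (θ_start − ψ) mod 360° = 100.8067° = 1.759409 rad, β = (θ_goal − ψ) mod 360° = 280.5067° = 4.895765 rad.
Common terms: sin α = 0.982265, cos α = -0.187496, sin β = -0.983234, cos β = 0.182350, cos(α−β) = -0.999986, d² = 18.777121. Work in radians in the unit-radius frame; every candidate has L = ρ·(t + p + q).
LSL: p² = 2 + d² − 2cos(α−β) + 2d(sin α − sin β) = 39.811120; p = √p² = 6.309605; φ = atan2(cos β − cos α, d + sin α − sin β) = 0.058650 rad; t = (φ − α) mod 2π = 4.582427 rad, q = (β − φ) mod 2π = 4.837115 rad → L = 7.82·(4.582427 + 6.309605 + 4.837115) = 7.82·15.729147 = 123.001932 m
RSR: p² = 2 + d² − 2cos(α−β) + 2d(sin β − sin α) = 5.743067; p = √p² = 2.396470; φ = atan2(cos α − cos β, d − sin α + sin β) = -0.154949 rad; t = (α − φ) mod 2π = 1.914358 rad, q = (φ − β) mod 2π = 1.232471 rad → L = 7.82·(1.914358 + 2.396470 + 1.232471) = 7.82·5.543298 = 43.348593 m
LSR: p² = d² − 2 + 2cos(α−β) + 2d(sin α + sin β) = 14.768757; p = √p² = 3.843014; φ = atan2(−cos α − cos β, d + sin α + sin β) − atan2(−2, p) = 0.481041 rad; t = (φ − α) mod 2π = 5.004818 rad, q = (φ − β) mod 2π = 1.868461 rad → L = 7.82·(5.004818 + 3.843014 + 1.868461) = 7.82·10.716293 = 83.801414 m
RSL: p² = d² − 2 + 2cos(α−β) − 2d(sin α + sin β) = 14.785540; p = √p² = 3.845197; φ = atan2(cos α + cos β, d − sin α − sin β) − atan2(2, p) = -0.480808 rad; t = (α − φ) mod 2π = 2.240217 rad, q = (β − φ) mod 2π = 5.376574 rad → L = 7.82·(2.240217 + 3.845197 + 5.376574) = 7.82·11.461988 = 89.632744 m
RLR: c = (6 − d² + 2cos(α−β) + 2d(sin α − sin β))/8 = 0.282117; p = 2π − arccos c = 4.998389 rad; φ = atan2(cos α − cos β, d − sin α + sin β) = -0.154949 rad; t = (α − φ + p/2) mod 2π = 4.413552 rad, q = (α − β − t + p) mod 2π = 3.731665 rad → L = 7.82·(4.413552 + 4.998389 + 3.731665) = 7.82·13.143606 = 102.782998 m
LRL: c = (6 − d² + 2cos(α−β) − 2d(sin α − sin β))/8 = -3.976390, |c| > 1 → infeasible
Shortest: RSR with L = 43.348593 m ≈ 43.3486 m

43.3486 m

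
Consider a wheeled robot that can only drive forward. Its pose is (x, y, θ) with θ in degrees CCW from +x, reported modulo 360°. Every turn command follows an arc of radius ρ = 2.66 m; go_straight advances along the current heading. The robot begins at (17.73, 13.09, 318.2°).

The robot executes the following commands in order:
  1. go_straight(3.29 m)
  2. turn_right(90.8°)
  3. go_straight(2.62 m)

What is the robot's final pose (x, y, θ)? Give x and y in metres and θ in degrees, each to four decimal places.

set_pose: (x, y, θ) = (17.7300, 13.0900, 318.2000°), ρ = 2.66
go_straight(3.29): x += 3.29·cos θ, y += 3.29·sin θ → (20.1826, 10.8971, 318.2000°)
turn_right(90.8°): centre at ρ to the right, rotate −90.8° → (20.3677, 7.1137, 227.4000°)
go_straight(2.62): x += 2.62·cos θ, y += 2.62·sin θ → (18.5942, 5.1851, 227.4000°)

(18.5942, 5.1851, 227.4000°)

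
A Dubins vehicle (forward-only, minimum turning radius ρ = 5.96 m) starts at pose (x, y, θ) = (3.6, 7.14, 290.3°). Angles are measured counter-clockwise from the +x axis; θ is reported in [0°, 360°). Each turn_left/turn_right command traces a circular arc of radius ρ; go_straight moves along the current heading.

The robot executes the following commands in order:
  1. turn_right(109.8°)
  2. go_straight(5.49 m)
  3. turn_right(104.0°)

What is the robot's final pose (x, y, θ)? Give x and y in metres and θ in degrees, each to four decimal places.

(-13.2749, 6.4157, 76.5000°)

set_pose: (x, y, θ) = (3.6000, 7.1400, 290.3000°), ρ = 5.96
turn_right(109.8°): centre at ρ to the right, rotate −109.8° → (-1.9378, -0.8875, 180.5000°)
go_straight(5.49): x += 5.49·cos θ, y += 5.49·sin θ → (-7.4276, -0.9354, 180.5000°)
turn_right(104.0°): centre at ρ to the right, rotate −104.0° → (-13.2749, 6.4157, 76.5000°)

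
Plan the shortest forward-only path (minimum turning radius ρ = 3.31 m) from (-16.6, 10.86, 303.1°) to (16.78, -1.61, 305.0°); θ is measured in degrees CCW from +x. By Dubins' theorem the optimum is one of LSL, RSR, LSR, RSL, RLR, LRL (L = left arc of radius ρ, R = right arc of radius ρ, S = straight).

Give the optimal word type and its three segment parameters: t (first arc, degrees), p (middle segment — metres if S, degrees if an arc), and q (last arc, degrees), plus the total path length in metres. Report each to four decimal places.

LSR: t = 38.6382°, p = 31.5597 m, q = 36.7382°, L = 35.9142 m

Let ψ = atan2(Δy, Δx) = atan2(-12.47, 33.38) = -20.4845° be the start→goal bearing.
Normalize: d = |goal − start| / ρ = 35.633205/3.31 = 10.765319, α = (θ_start − ψ) mod 360° = 323.5845° = 5.647615 rad, β = (θ_goal − ψ) mod 360° = 325.4845° = 5.680777 rad.
Common terms: sin α = -0.593636, cos α = 0.804734, sin β = -0.566629, cos β = 0.823973, cos(α−β) = 0.999450, d² = 115.892088. Work in radians in the unit-radius frame; every candidate has L = ρ·(t + p + q).
LSL: p² = 2 + d² − 2cos(α−β) + 2d(sin α − sin β) = 115.311699; p = √p² = 10.738329; φ = atan2(cos β − cos α, d + sin α − sin β) = 0.001792 rad; t = (φ − α) mod 2π = 0.637362 rad, q = (β − φ) mod 2π = 5.678985 rad → L = 3.31·(0.637362 + 10.738329 + 5.678985) = 3.31·17.054675 = 56.450975 m
RSR: p² = 2 + d² − 2cos(α−β) + 2d(sin β − sin α) = 116.474675; p = √p² = 10.792343; φ = atan2(cos α − cos β, d − sin α + sin β) = -0.001783 rad; t = (α − φ) mod 2π = 5.649398 rad, q = (φ − β) mod 2π = 0.600626 rad → L = 3.31·(5.649398 + 10.792343 + 0.600626) = 3.31·17.042367 = 56.410236 m
LSR: p² = d² − 2 + 2cos(α−β) + 2d(sin α + sin β) = 90.909745; p = √p² = 9.534660; φ = atan2(−cos α − cos β, d + sin α + sin β) − atan2(−2, p) = 0.038793 rad; t = (φ − α) mod 2π = 0.674363 rad, q = (φ − β) mod 2π = 0.641202 rad → L = 3.31·(0.674363 + 9.534660 + 0.641202) = 3.31·10.850225 = 35.914246 m
RSL: p² = d² − 2 + 2cos(α−β) − 2d(sin α + sin β) = 140.872230; p = √p² = 11.868961; φ = atan2(cos α + cos β, d − sin α − sin β) − atan2(2, p) = -0.031206 rad; t = (α − φ) mod 2π = 5.678821 rad, q = (β − φ) mod 2π = 5.711982 rad → L = 3.31·(5.678821 + 11.868961 + 5.711982) = 3.31·23.259764 = 76.989820 m
RLR: c = (6 − d² + 2cos(α−β) + 2d(sin α − sin β))/8 = -13.559334, |c| > 1 → infeasible
LRL: c = (6 − d² + 2cos(α−β) − 2d(sin α − sin β))/8 = -13.413962, |c| > 1 → infeasible
Shortest: LSR with L = 35.914246 m ≈ 35.9142 m
Convert LSR to answer units (arcs ×180/π): t = 0.674363·180/π = 38.6382°, p = ρ·p = 3.31·9.534660 = 31.5597 m, q = 0.641202·180/π = 36.7382°, L = 35.9142 m.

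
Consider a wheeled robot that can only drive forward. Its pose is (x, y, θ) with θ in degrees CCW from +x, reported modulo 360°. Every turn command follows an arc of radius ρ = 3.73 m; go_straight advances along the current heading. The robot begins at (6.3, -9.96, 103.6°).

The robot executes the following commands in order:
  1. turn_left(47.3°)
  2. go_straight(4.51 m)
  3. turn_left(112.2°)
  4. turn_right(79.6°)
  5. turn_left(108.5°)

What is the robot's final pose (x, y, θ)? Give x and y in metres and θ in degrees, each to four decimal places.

set_pose: (x, y, θ) = (6.3000, -9.9600, 103.6000°), ρ = 3.73
turn_left(47.3°): centre at ρ to the left, rotate +47.3° → (4.4886, -7.5779, 150.9000°)
go_straight(4.51): x += 4.51·cos θ, y += 4.51·sin θ → (0.5479, -5.3845, 150.9000°)
turn_left(112.2°): centre at ρ to the left, rotate +112.2° → (-4.9691, -8.1956, 263.1000°)
turn_right(79.6°): centre at ρ to the right, rotate −79.6° → (-8.4444, -11.4705, 183.5000°)
turn_left(108.5°): centre at ρ to the left, rotate +108.5° → (-11.6751, -16.5909, 292.0000°)

(-11.6751, -16.5909, 292.0000°)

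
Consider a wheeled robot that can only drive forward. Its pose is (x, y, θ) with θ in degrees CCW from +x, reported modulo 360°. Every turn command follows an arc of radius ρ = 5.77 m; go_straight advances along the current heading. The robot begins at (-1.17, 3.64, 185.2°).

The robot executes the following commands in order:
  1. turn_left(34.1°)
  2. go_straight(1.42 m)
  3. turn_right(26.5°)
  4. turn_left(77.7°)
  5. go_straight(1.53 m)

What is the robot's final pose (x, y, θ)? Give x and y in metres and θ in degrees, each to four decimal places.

(-12.2549, -6.9091, 270.5000°)

set_pose: (x, y, θ) = (-1.1700, 3.6400, 185.2000°), ρ = 5.77
turn_left(34.1°): centre at ρ to the left, rotate +34.1° → (-4.3017, 2.3588, 219.3000°)
go_straight(1.42): x += 1.42·cos θ, y += 1.42·sin θ → (-5.4005, 1.4594, 219.3000°)
turn_right(26.5°): centre at ρ to the right, rotate −26.5° → (-7.7768, 0.2979, 192.8000°)
turn_left(77.7°): centre at ρ to the left, rotate +77.7° → (-12.2682, -5.3791, 270.5000°)
go_straight(1.53): x += 1.53·cos θ, y += 1.53·sin θ → (-12.2549, -6.9091, 270.5000°)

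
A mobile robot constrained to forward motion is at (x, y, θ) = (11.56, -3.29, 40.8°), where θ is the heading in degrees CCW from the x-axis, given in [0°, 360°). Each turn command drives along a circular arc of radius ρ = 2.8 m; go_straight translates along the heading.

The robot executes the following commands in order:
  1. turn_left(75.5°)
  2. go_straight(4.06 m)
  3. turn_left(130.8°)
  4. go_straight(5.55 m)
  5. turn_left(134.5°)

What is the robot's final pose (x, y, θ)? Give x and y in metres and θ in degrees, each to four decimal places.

(6.8027, -5.2466, 21.6000°)

set_pose: (x, y, θ) = (11.5600, -3.2900, 40.8000°), ρ = 2.8
turn_left(75.5°): centre at ρ to the left, rotate +75.5° → (12.2406, 0.0702, 116.3000°)
go_straight(4.06): x += 4.06·cos θ, y += 4.06·sin θ → (10.4417, 3.7099, 116.3000°)
turn_left(130.8°): centre at ρ to the left, rotate +130.8° → (5.3522, 3.5589, 247.1000°)
go_straight(5.55): x += 5.55·cos θ, y += 5.55·sin θ → (3.1926, -1.5537, 247.1000°)
turn_left(134.5°): centre at ρ to the left, rotate +134.5° → (6.8027, -5.2466, 381.6000° ≡ 21.6000°)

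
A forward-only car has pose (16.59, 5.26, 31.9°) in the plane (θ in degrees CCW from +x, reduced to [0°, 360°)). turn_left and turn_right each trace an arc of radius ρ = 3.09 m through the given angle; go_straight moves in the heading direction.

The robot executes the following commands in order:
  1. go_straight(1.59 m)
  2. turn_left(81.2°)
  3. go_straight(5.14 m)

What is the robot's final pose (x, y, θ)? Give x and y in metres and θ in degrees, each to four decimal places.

(17.1326, 14.6637, 113.1000°)

set_pose: (x, y, θ) = (16.5900, 5.2600, 31.9000°), ρ = 3.09
go_straight(1.59): x += 1.59·cos θ, y += 1.59·sin θ → (17.9399, 6.1002, 31.9000°)
turn_left(81.2°): centre at ρ to the left, rotate +81.2° → (19.1492, 9.9359, 113.1000°)
go_straight(5.14): x += 5.14·cos θ, y += 5.14·sin θ → (17.1326, 14.6637, 113.1000°)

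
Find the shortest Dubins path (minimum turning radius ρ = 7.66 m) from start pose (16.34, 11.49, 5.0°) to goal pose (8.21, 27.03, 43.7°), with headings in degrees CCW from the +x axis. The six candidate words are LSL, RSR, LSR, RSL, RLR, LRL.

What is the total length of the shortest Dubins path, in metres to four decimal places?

Let ψ = atan2(Δy, Δx) = atan2(15.54, -8.13) = 117.6170° be the start→goal bearing.
Normalize: d = |goal − start| / ρ = 17.538201/7.66 = 2.289582, α = (θ_start − ψ) mod 360° = 247.3830° = 4.317647 rad, β = (θ_goal − ψ) mod 360° = 286.0830° = 4.993090 rad.
Common terms: sin α = -0.923096, cos α = -0.384570, sin β = -0.960862, cos β = 0.277029, cos(α−β) = 0.780430, d² = 5.242188. Work in radians in the unit-radius frame; every candidate has L = ρ·(t + p + q).
LSL: p² = 2 + d² − 2cos(α−β) + 2d(sin α − sin β) = 5.854262; p = √p² = 2.419558; φ = atan2(cos β − cos α, d + sin α − sin β) = 0.276965 rad; t = (φ − α) mod 2π = 2.242503 rad, q = (β − φ) mod 2π = 4.716124 rad → L = 7.66·(2.242503 + 2.419558 + 4.716124) = 7.66·9.378186 = 71.836904 m
RSR: p² = 2 + d² − 2cos(α−β) + 2d(sin β − sin α) = 5.508392; p = √p² = 2.346996; φ = atan2(cos α − cos β, d − sin α + sin β) = -0.285765 rad; t = (α − φ) mod 2π = 4.603412 rad, q = (φ − β) mod 2π = 1.004330 rad → L = 7.66·(4.603412 + 2.346996 + 1.004330) = 7.66·7.954739 = 60.933302 m
LSR: p² = d² − 2 + 2cos(α−β) + 2d(sin α + sin β) = -3.823903 < 0 → infeasible
RSL: p² = d² − 2 + 2cos(α−β) − 2d(sin α + sin β) = 13.430000; p = √p² = 3.664696; φ = atan2(cos α + cos β, d − sin α − sin β) − atan2(2, p) = -0.525334 rad; t = (α − φ) mod 2π = 4.842982 rad, q = (β − φ) mod 2π = 5.518424 rad → L = 7.66·(4.842982 + 3.664696 + 5.518424) = 7.66·14.026102 = 107.439941 m
RLR: c = (6 − d² + 2cos(α−β) + 2d(sin α − sin β))/8 = 0.311451; p = 2π − arccos c = 5.029109 rad; φ = atan2(cos α − cos β, d − sin α + sin β) = -0.285765 rad; t = (α − φ + p/2) mod 2π = 0.834781 rad, q = (α − β − t + p) mod 2π = 3.518885 rad → L = 7.66·(0.834781 + 5.029109 + 3.518885) = 7.66·9.382775 = 71.872055 m
LRL: c = (6 − d² + 2cos(α−β) − 2d(sin α − sin β))/8 = 0.268217; p = 2π − arccos c = 4.983931 rad; φ = atan2(cos β − cos α, d + sin α − sin β) = 0.276965 rad; t = (φ − α + p/2) mod 2π = 4.734469 rad, q = (β − α − t + p) mod 2π = 0.924905 rad → L = 7.66·(4.734469 + 4.983931 + 0.924905) = 7.66·10.643304 = 81.527712 m
Shortest: RSR with L = 60.933302 m ≈ 60.9333 m

60.9333 m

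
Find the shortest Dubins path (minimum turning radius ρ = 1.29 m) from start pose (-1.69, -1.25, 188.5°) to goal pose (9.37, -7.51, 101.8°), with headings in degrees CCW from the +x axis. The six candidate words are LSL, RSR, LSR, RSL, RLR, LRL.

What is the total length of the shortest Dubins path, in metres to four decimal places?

17.0999 m

Let ψ = atan2(Δy, Δx) = atan2(-6.26, 11.06) = -29.5100° be the start→goal bearing.
Normalize: d = |goal − start| / ρ = 12.708706/1.29 = 9.851710, α = (θ_start − ψ) mod 360° = 218.0100° = 3.804993 rad, β = (θ_goal − ψ) mod 360° = 131.3100° = 2.291792 rad.
Common terms: sin α = -0.615799, cos α = -0.787903, sin β = 0.751149, cos β = -0.660133, cos(α−β) = 0.057564, d² = 97.056187. Work in radians in the unit-radius frame; every candidate has L = ρ·(t + p + q).
LSL: p² = 2 + d² − 2cos(α−β) + 2d(sin α − sin β) = 72.007509; p = √p² = 8.485724; φ = atan2(cos β − cos α, d + sin α − sin β) = 0.015058 rad; t = (φ − α) mod 2π = 2.493250 rad, q = (β − φ) mod 2π = 2.276735 rad → L = 1.29·(2.493250 + 8.485724 + 2.276735) = 1.29·13.255709 = 17.099864 m
RSR: p² = 2 + d² − 2cos(α−β) + 2d(sin β − sin α) = 125.874608; p = √p² = 11.219385; φ = atan2(cos α − cos β, d − sin α + sin β) = -0.011389 rad; t = (α − φ) mod 2π = 3.816381 rad, q = (φ − β) mod 2π = 3.980005 rad → L = 1.29·(3.816381 + 11.219385 + 3.980005) = 1.29·19.015771 = 24.530345 m
LSR: p² = d² − 2 + 2cos(α−β) + 2d(sin α + sin β) = 97.838162; p = √p² = 9.891318; φ = atan2(−cos α − cos β, d + sin α + sin β) − atan2(−2, p) = 0.343496 rad; t = (φ − α) mod 2π = 2.821688 rad, q = (φ − β) mod 2π = 4.334889 rad → L = 1.29·(2.821688 + 9.891318 + 4.334889) = 1.29·17.047894 = 21.991784 m
RSL: p² = d² − 2 + 2cos(α−β) − 2d(sin α + sin β) = 92.504467; p = √p² = 9.617924; φ = atan2(cos α + cos β, d − sin α − sin β) − atan2(2, p) = -0.352965 rad; t = (α − φ) mod 2π = 4.157958 rad, q = (β − φ) mod 2π = 2.644757 rad → L = 1.29·(4.157958 + 9.617924 + 2.644757) = 1.29·16.420639 = 21.182625 m
RLR: c = (6 − d² + 2cos(α−β) + 2d(sin α − sin β))/8 = -14.734326, |c| > 1 → infeasible
LRL: c = (6 − d² + 2cos(α−β) − 2d(sin α − sin β))/8 = -8.000939, |c| > 1 → infeasible
Shortest: LSL with L = 17.099864 m ≈ 17.0999 m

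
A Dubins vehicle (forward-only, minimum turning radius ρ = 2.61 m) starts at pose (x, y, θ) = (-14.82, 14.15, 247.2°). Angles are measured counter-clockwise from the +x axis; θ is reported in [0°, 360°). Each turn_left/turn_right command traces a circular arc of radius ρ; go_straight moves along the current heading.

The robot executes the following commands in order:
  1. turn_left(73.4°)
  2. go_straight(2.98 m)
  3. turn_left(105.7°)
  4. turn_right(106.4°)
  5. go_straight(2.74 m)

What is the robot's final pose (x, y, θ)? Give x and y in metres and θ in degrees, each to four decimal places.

set_pose: (x, y, θ) = (-14.8200, 14.1500, 247.2000°), ρ = 2.61
turn_left(73.4°): centre at ρ to the left, rotate +73.4° → (-14.0706, 11.1217, 320.6000°)
go_straight(2.98): x += 2.98·cos θ, y += 2.98·sin θ → (-11.7678, 9.2303, 320.6000°)
turn_left(105.7°): centre at ρ to the left, rotate +105.7° → (-7.7213, 10.1980, 426.3000° ≡ 66.3000°)
turn_right(106.4°): centre at ρ to the right, rotate −106.4° → (-3.6503, 11.1454, -40.1000° ≡ 319.9000°)
go_straight(2.74): x += 2.74·cos θ, y += 2.74·sin θ → (-1.5544, 9.3805, 319.9000°)

(-1.5544, 9.3805, 319.9000°)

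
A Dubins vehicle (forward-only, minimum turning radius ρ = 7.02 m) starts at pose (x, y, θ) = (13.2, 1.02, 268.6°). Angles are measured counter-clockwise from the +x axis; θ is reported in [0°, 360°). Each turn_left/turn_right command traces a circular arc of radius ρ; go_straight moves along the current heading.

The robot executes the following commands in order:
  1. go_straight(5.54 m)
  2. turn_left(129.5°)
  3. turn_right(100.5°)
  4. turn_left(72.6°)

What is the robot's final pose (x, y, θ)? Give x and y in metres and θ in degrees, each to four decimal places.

(42.4312, -16.1428, 10.2000°)

set_pose: (x, y, θ) = (13.2000, 1.0200, 268.6000°), ρ = 7.02
go_straight(5.54): x += 5.54·cos θ, y += 5.54·sin θ → (13.0646, -4.5183, 268.6000°)
turn_left(129.5°): centre at ρ to the left, rotate +129.5° → (24.4141, -10.2141, 398.1000° ≡ 38.1000°)
turn_right(100.5°): centre at ρ to the right, rotate −100.5° → (34.9669, -12.4861, -62.4000° ≡ 297.6000°)
turn_left(72.6°): centre at ρ to the left, rotate +72.6° → (42.4312, -16.1428, 370.2000° ≡ 10.2000°)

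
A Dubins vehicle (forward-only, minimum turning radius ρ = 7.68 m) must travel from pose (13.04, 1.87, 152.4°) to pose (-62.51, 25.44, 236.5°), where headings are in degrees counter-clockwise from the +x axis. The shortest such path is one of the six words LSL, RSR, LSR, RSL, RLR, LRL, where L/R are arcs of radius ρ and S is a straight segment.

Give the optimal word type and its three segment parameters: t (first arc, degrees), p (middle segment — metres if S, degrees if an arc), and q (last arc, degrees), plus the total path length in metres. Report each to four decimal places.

LSL: t = 5.8723°, p = 70.6038 m, q = 78.2277°, L = 81.8766 m

Let ψ = atan2(Δy, Δx) = atan2(23.57, -75.55) = 162.6732° be the start→goal bearing.
Normalize: d = |goal − start| / ρ = 79.141313/7.68 = 10.304858, α = (θ_start − ψ) mod 360° = 349.7268° = 6.103884 rad, β = (θ_goal − ψ) mod 360° = 73.8268° = 1.288521 rad.
Common terms: sin α = -0.178342, cos α = 0.983969, sin β = 0.960424, cos β = 0.278542, cos(α−β) = 0.102793, d² = 106.190108. Work in radians in the unit-radius frame; every candidate has L = ρ·(t + p + q).
LSL: p² = 2 + d² − 2cos(α−β) + 2d(sin α − sin β) = 84.514880; p = √p² = 9.193198; φ = atan2(cos β − cos α, d + sin α − sin β) = -0.076809 rad; t = (φ − α) mod 2π = 0.102492 rad, q = (β − φ) mod 2π = 1.365330 rad → L = 7.68·(0.102492 + 9.193198 + 1.365330) = 7.68·10.661019 = 81.876629 m
RSR: p² = 2 + d² − 2cos(α−β) + 2d(sin β − sin α) = 131.454165; p = √p² = 11.465346; φ = atan2(cos α − cos β, d − sin α + sin β) = 0.061566 rad; t = (α − φ) mod 2π = 6.042319 rad, q = (φ − β) mod 2π = 5.056230 rad → L = 7.68·(6.042319 + 11.465346 + 5.056230) = 7.68·22.563895 = 173.290713 m
LSR: p² = d² − 2 + 2cos(α−β) + 2d(sin α + sin β) = 120.514190; p = √p² = 10.977896; φ = atan2(−cos α − cos β, d + sin α + sin β) − atan2(−2, p) = 0.066823 rad; t = (φ − α) mod 2π = 0.246124 rad, q = (φ − β) mod 2π = 5.061487 rad → L = 7.68·(0.246124 + 10.977896 + 5.061487) = 7.68·16.285506 = 125.072686 m
RSL: p² = d² − 2 + 2cos(α−β) − 2d(sin α + sin β) = 88.277195; p = √p² = 9.395594; φ = atan2(cos α + cos β, d − sin α − sin β) − atan2(2, p) = -0.077926 rad; t = (α − φ) mod 2π = 6.181810 rad, q = (β − φ) mod 2π = 1.366447 rad → L = 7.68·(6.181810 + 9.395594 + 1.366447) = 7.68·16.943852 = 130.128782 m
RLR: c = (6 − d² + 2cos(α−β) + 2d(sin α − sin β))/8 = -15.431771, |c| > 1 → infeasible
LRL: c = (6 − d² + 2cos(α−β) − 2d(sin α − sin β))/8 = -9.564360, |c| > 1 → infeasible
Shortest: LSL with L = 81.876629 m ≈ 81.8766 m
Convert LSL to answer units (arcs ×180/π): t = 0.102492·180/π = 5.8723°, p = ρ·p = 7.68·9.193198 = 70.6038 m, q = 1.365330·180/π = 78.2277°, L = 81.8766 m.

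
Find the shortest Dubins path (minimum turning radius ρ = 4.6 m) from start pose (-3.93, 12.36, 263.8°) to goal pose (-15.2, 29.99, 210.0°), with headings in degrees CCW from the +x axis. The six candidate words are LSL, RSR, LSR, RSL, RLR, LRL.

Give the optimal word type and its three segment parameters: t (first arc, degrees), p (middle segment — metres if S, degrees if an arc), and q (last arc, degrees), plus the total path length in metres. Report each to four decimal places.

Let ψ = atan2(Δy, Δx) = atan2(17.63, -11.27) = 122.5888° be the start→goal bearing.
Normalize: d = |goal − start| / ρ = 20.924383/4.6 = 4.548779, α = (θ_start − ψ) mod 360° = 141.2112° = 2.464600 rad, β = (θ_goal − ψ) mod 360° = 87.4112° = 1.525613 rad.
Common terms: sin α = 0.626451, cos α = -0.779460, sin β = 0.998979, cos β = 0.045168, cos(α−β) = 0.590606, d² = 20.691389. Work in radians in the unit-radius frame; every candidate has L = ρ·(t + p + q).
LSL: p² = 2 + d² − 2cos(α−β) + 2d(sin α − sin β) = 18.121083; p = √p² = 4.256887; φ = atan2(cos β − cos α, d + sin α − sin β) = 0.194949 rad; t = (φ − α) mod 2π = 4.013534 rad, q = (β − φ) mod 2π = 1.330664 rad → L = 4.6·(4.013534 + 4.256887 + 1.330664) = 4.6·9.601085 = 44.164990 m
RSR: p² = 2 + d² − 2cos(α−β) + 2d(sin β − sin α) = 24.899273; p = √p² = 4.989917; φ = atan2(cos α − cos β, d − sin α + sin β) = -0.166021 rad; t = (α − φ) mod 2π = 2.630621 rad, q = (φ − β) mod 2π = 4.591552 rad → L = 4.6·(2.630621 + 4.989917 + 4.591552) = 4.6·12.212090 = 56.175612 m
LSR: p² = d² − 2 + 2cos(α−β) + 2d(sin α + sin β) = 34.660052; p = √p² = 5.887279; φ = atan2(−cos α − cos β, d + sin α + sin β) − atan2(−2, p) = 0.445857 rad; t = (φ − α) mod 2π = 4.264441 rad, q = (φ − β) mod 2π = 5.203429 rad → L = 4.6·(4.264441 + 5.887279 + 5.203429) = 4.6·15.355149 = 70.633685 m
RSL: p² = d² − 2 + 2cos(α−β) − 2d(sin α + sin β) = 5.085149; p = √p² = 2.255028; φ = atan2(cos α + cos β, d − sin α − sin β) − atan2(2, p) = -0.971625 rad; t = (α − φ) mod 2π = 3.436226 rad, q = (β − φ) mod 2π = 2.497238 rad → L = 4.6·(3.436226 + 2.255028 + 2.497238) = 4.6·8.188491 = 37.667061 m
RLR: c = (6 − d² + 2cos(α−β) + 2d(sin α − sin β))/8 = -2.112409, |c| > 1 → infeasible
LRL: c = (6 − d² + 2cos(α−β) − 2d(sin α − sin β))/8 = -1.265135, |c| > 1 → infeasible
Shortest: RSL with L = 37.667061 m ≈ 37.6671 m
Convert RSL to answer units (arcs ×180/π): t = 3.436226·180/π = 196.8812°, p = ρ·p = 4.6·2.255028 = 10.3731 m, q = 2.497238·180/π = 143.0812°, L = 37.6671 m.

RSL: t = 196.8812°, p = 10.3731 m, q = 143.0812°, L = 37.6671 m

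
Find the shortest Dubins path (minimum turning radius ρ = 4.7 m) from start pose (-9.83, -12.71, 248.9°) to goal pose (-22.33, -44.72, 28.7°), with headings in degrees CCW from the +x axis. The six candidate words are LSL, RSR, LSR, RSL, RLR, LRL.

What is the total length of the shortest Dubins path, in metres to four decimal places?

Let ψ = atan2(Δy, Δx) = atan2(-32.01, -12.50) = -111.3308° be the start→goal bearing.
Normalize: d = |goal − start| / ρ = 34.364082/4.7 = 7.311507, α = (θ_start − ψ) mod 360° = 0.2308° = 0.004028 rad, β = (θ_goal − ψ) mod 360° = 140.0308° = 2.443998 rad.
Common terms: sin α = 0.004028, cos α = 0.999992, sin β = 0.642376, cos β = -0.766390, cos(α−β) = -0.763796, d² = 53.458130. Work in radians in the unit-radius frame; every candidate has L = ρ·(t + p + q).
LSL: p² = 2 + d² − 2cos(α−β) + 2d(sin α − sin β) = 47.651155; p = √p² = 6.902982; φ = atan2(cos β − cos α, d + sin α − sin β) = -0.258765 rad; t = (φ − α) mod 2π = 6.020392 rad, q = (β − φ) mod 2π = 2.702763 rad → L = 4.7·(6.020392 + 6.902982 + 2.702763) = 4.7·15.626137 = 73.442845 m
RSR: p² = 2 + d² − 2cos(α−β) + 2d(sin β − sin α) = 66.320290; p = √p² = 8.143727; φ = atan2(cos α − cos β, d − sin α + sin β) = 0.218639 rad; t = (α − φ) mod 2π = 6.068575 rad, q = (φ − β) mod 2π = 4.057826 rad → L = 4.7·(6.068575 + 8.143727 + 4.057826) = 4.7·18.270127 = 85.869599 m
LSR: p² = d² − 2 + 2cos(α−β) + 2d(sin α + sin β) = 59.382911; p = √p² = 7.706031; φ = atan2(−cos α − cos β, d + sin α + sin β) − atan2(−2, p) = 0.224588 rad; t = (φ − α) mod 2π = 0.220560 rad, q = (φ − β) mod 2π = 4.063775 rad → L = 4.7·(0.220560 + 7.706031 + 4.063775) = 4.7·11.990366 = 56.354719 m
RSL: p² = d² − 2 + 2cos(α−β) − 2d(sin α + sin β) = 40.478165; p = √p² = 6.362245; φ = atan2(cos α + cos β, d − sin α − sin β) − atan2(2, p) = -0.269539 rad; t = (α − φ) mod 2π = 0.273567 rad, q = (β − φ) mod 2π = 2.713538 rad → L = 4.7·(0.273567 + 6.362245 + 2.713538) = 4.7·9.349350 = 43.941946 m
RLR: c = (6 − d² + 2cos(α−β) + 2d(sin α − sin β))/8 = -7.290036, |c| > 1 → infeasible
LRL: c = (6 − d² + 2cos(α−β) − 2d(sin α − sin β))/8 = -4.956394, |c| > 1 → infeasible
Shortest: RSL with L = 43.941946 m ≈ 43.9419 m

43.9419 m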